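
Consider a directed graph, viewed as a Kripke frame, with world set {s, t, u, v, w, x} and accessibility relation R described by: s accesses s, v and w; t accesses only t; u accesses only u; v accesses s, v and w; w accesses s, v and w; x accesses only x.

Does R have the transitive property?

Transitive: yes — every two-step R-path is closed by a direct edge.

Yes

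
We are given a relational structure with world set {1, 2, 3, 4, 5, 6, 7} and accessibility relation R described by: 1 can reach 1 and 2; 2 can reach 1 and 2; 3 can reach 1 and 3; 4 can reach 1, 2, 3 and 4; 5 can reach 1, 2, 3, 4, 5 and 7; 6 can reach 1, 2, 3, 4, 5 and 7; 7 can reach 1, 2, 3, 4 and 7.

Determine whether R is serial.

Yes

Serial: yes — every world has a successor (e.g. 1 R 1).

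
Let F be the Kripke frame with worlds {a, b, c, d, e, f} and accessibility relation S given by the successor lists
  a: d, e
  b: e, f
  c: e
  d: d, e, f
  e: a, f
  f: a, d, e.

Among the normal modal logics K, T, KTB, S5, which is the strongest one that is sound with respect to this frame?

K

Reflexive (axiom T): no — a is not related to itself.
Symmetric (axiom B): no — a S d but not d S a.
Euclidean (axiom 5): no — a S e and a S d, but not e S d.
So F validates K; T would additionally require S to be reflexive. The strongest is K.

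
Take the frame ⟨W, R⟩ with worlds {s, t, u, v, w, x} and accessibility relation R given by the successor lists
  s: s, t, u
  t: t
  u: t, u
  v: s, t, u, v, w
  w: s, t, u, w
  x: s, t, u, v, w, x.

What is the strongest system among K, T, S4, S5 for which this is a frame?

Reflexive (axiom T): yes — every world is R-related to itself.
Transitive (axiom 4): yes — every two-step R-path is closed by a direct edge.
Euclidean (axiom 5): no — s R t and s R u, but not t R u.
So F validates K, T, S4; S5 would additionally require R to be Euclidean. The strongest is S4.

S4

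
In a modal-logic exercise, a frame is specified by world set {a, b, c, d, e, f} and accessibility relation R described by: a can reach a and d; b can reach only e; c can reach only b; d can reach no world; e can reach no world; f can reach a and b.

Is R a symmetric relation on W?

Symmetric: no — a R d but not d R a.

No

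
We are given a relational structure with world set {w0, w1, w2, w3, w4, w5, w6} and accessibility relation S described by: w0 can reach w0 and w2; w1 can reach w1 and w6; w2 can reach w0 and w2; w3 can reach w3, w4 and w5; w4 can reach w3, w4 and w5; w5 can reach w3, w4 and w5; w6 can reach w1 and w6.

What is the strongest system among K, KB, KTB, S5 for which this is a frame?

S5

Symmetric (axiom B): yes — every pair in S has its reverse in S.
Reflexive (axiom T): yes — every world is S-related to itself.
Euclidean (axiom 5): yes — any two successors of a common world are S-related.
So F validates K, KB, KTB, S5. The strongest is S5.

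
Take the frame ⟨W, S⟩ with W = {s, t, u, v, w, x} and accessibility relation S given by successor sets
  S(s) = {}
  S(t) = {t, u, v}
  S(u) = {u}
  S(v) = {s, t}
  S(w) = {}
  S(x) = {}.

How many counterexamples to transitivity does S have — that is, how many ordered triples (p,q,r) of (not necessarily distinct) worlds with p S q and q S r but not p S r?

Enumerating: (t,v,s), (v,t,u), (v,t,v).

3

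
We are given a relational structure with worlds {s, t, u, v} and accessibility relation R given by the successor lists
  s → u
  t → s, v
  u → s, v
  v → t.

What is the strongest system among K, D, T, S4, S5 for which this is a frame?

D

Serial (axiom D): yes — every world has a successor (e.g. s R u).
Reflexive (axiom T): no — s is not related to itself.
Transitive (axiom 4): no — s R u and u R v, but not s R v.
Euclidean (axiom 5): no — t R s and t R v, but not s R v.
So F validates K, D; T would additionally require R to be reflexive. The strongest is D.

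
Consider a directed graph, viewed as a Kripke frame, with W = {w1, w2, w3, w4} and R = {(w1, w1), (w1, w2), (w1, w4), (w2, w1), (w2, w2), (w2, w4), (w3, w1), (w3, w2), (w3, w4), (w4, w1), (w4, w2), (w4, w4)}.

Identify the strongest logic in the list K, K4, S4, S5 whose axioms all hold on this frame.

K4

Transitive (axiom 4): yes — every two-step R-path is closed by a direct edge.
Reflexive (axiom T): no — w3 is not related to itself.
Euclidean (axiom 5): yes — any two successors of a common world are R-related.
So F validates K, K4; S4 would additionally require R to be reflexive. The strongest is K4.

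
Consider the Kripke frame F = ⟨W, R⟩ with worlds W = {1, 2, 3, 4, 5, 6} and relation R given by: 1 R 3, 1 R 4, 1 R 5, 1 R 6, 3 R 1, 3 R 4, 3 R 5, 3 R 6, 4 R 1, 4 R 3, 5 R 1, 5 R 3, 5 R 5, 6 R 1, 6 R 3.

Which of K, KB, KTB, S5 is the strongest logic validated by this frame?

KB

Symmetric (axiom B): yes — every pair in R has its reverse in R.
Reflexive (axiom T): no — 1 is not related to itself.
Euclidean (axiom 5): no — 1 R 4 and 1 R 5, but not 4 R 5.
So F validates K, KB; KTB would additionally require R to be reflexive. The strongest is KB.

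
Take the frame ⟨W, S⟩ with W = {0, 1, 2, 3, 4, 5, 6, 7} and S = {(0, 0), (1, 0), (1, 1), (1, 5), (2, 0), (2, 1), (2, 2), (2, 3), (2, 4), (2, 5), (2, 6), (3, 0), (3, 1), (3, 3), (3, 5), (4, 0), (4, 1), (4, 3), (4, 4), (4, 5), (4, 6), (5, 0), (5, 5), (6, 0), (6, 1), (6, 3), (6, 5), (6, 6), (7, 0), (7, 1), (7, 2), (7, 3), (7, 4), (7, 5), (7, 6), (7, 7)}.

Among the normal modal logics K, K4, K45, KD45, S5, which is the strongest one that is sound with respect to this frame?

Transitive (axiom 4): yes — every two-step S-path is closed by a direct edge.
Euclidean (axiom 5): no — 1 S 0 and 1 S 5, but not 0 S 5.
Serial (axiom D): yes — every world has a successor (e.g. 0 S 0).
Reflexive (axiom T): yes — every world is S-related to itself.
So F validates K, K4; K45 would additionally require S to be Euclidean. The strongest is K4.

K4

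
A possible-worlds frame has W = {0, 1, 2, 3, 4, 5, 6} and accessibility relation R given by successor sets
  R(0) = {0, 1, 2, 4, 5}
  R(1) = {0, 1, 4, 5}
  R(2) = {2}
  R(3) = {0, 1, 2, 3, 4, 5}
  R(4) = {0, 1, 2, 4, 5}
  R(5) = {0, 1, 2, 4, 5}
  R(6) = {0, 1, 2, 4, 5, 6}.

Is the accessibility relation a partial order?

Reflexive: yes — every world is R-related to itself.
Transitive: no — 1 R 0 and 0 R 2, but not 1 R 2.
Antisymmetric: no — 0 R 1 and 1 R 0 with 0 ≠ 1.
So R is not a partial order.

No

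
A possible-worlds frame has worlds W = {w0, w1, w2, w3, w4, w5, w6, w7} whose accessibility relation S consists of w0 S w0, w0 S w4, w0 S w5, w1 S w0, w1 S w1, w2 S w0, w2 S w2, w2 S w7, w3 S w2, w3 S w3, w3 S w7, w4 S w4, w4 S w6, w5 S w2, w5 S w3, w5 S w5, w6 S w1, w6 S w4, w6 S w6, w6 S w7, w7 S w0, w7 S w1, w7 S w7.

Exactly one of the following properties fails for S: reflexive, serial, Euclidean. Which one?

Euclidean

Reflexive: yes — every world is S-related to itself.
Serial: yes — every world has a successor (e.g. w0 S w0).
Euclidean: no — w0 S w4 and w0 S w5, but not w4 S w5.
Only Euclidean fails.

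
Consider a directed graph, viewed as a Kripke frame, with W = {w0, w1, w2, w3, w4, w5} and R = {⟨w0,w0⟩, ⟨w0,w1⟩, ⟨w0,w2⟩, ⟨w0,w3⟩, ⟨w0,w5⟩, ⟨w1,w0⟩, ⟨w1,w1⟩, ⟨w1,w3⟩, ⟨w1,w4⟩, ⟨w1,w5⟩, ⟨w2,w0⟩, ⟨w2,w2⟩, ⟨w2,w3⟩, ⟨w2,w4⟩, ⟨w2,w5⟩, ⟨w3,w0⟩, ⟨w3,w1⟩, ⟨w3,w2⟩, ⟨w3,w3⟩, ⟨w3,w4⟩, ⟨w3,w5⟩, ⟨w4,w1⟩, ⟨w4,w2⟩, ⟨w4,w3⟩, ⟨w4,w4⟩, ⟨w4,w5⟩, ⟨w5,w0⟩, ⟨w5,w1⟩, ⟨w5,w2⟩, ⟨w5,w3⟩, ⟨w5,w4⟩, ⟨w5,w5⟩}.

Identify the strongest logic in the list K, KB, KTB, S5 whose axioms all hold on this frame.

Symmetric (axiom B): yes — every pair in R has its reverse in R.
Reflexive (axiom T): yes — every world is R-related to itself.
Euclidean (axiom 5): no — w0 R w1 and w0 R w2, but not w1 R w2.
So F validates K, KB, KTB; S5 would additionally require R to be Euclidean. The strongest is KTB.

KTB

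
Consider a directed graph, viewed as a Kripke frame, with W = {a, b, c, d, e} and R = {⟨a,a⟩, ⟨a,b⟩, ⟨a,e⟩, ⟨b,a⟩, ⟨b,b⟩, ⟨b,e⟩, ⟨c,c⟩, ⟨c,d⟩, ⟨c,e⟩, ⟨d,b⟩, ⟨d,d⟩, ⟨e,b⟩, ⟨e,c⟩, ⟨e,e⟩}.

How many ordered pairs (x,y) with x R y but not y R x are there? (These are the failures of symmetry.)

Enumerating: (a,e), (c,d), (d,b).

3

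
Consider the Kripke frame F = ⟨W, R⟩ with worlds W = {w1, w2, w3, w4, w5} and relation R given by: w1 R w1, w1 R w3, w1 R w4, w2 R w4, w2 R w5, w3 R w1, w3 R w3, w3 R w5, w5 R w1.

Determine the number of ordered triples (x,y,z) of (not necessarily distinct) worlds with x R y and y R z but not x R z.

Enumerating: (w1,w3,w5), (w2,w5,w1), (w3,w1,w4), (w5,w1,w3), (w5,w1,w4).

5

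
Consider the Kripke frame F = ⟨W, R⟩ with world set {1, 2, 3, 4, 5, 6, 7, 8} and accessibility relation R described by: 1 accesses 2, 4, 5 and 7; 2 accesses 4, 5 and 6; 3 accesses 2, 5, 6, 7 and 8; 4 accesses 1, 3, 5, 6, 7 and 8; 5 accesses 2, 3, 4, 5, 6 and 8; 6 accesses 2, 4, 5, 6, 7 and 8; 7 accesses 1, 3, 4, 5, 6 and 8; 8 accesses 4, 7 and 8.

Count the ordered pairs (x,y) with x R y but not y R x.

Enumerating: (1,2), (1,5), (2,4), (3,2), (3,6), (3,8), (4,3), (5,8), (6,8), (7,5).

10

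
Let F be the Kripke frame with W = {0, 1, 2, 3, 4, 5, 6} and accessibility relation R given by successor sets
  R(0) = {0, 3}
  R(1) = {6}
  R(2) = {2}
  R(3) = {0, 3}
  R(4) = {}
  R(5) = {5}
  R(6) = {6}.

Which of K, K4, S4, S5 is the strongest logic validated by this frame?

K4

Transitive (axiom 4): yes — every two-step R-path is closed by a direct edge.
Reflexive (axiom T): no — 1 is not related to itself.
Euclidean (axiom 5): yes — any two successors of a common world are R-related.
So F validates K, K4; S4 would additionally require R to be reflexive. The strongest is K4.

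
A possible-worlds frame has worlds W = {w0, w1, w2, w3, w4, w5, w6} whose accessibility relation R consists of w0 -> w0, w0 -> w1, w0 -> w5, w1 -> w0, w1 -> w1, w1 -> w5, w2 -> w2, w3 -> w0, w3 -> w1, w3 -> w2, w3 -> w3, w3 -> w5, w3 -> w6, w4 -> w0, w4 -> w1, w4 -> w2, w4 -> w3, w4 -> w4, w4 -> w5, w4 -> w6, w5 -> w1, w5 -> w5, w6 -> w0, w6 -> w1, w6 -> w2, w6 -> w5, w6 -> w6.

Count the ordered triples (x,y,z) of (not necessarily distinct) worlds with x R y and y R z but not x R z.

Enumerating: (w5,w1,w0).

1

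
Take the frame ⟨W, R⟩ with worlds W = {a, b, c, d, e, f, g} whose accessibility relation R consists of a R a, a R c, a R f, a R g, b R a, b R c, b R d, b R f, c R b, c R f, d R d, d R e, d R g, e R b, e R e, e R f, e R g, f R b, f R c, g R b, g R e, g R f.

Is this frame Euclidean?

Euclidean: no — a R c and a R g, but not c R g.

No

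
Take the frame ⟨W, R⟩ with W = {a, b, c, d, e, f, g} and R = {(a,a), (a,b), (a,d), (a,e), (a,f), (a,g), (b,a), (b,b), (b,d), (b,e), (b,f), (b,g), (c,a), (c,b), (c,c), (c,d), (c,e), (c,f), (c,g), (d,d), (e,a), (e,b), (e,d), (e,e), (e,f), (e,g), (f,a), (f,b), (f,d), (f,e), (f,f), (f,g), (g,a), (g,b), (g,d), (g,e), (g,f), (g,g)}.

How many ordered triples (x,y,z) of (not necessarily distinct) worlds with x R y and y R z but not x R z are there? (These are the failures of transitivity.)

0

R is transitive; there are no such tuples.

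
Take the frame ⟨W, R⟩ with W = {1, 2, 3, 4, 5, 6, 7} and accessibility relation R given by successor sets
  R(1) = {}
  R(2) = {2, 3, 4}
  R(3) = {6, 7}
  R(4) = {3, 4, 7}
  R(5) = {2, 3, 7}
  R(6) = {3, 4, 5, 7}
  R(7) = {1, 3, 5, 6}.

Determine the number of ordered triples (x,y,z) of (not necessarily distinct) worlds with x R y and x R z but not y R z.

35

Enumerating: (2,3,2), (2,3,3), (2,3,4), (2,4,2), (3,6,6), (3,7,7), (4,3,3), (4,3,4), (4,7,4), (4,7,7), (5,2,7), (5,3,2), … and 23 more.
Total: 35.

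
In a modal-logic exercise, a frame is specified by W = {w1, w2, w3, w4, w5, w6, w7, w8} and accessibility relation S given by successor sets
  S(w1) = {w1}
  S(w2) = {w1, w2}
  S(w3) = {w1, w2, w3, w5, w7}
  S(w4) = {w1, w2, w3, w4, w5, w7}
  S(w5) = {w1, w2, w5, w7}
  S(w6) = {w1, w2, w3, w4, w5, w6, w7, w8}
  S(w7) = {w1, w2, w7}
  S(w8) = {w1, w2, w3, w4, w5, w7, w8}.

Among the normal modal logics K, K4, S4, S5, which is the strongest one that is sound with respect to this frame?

Transitive (axiom 4): yes — every two-step S-path is closed by a direct edge.
Reflexive (axiom T): yes — every world is S-related to itself.
Euclidean (axiom 5): no — w3 S w1 and w3 S w2, but not w1 S w2.
So F validates K, K4, S4; S5 would additionally require S to be Euclidean. The strongest is S4.

S4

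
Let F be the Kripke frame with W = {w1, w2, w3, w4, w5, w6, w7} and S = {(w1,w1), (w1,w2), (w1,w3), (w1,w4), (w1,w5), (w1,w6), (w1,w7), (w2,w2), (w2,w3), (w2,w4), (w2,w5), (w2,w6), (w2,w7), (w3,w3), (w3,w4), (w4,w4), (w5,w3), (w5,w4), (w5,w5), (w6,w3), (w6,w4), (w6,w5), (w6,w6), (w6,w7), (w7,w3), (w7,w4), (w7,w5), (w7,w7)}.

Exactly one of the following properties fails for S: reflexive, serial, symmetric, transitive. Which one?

symmetric

Reflexive: yes — every world is S-related to itself.
Serial: yes — every world has a successor (e.g. w1 S w1).
Symmetric: no — w1 S w2 but not w2 S w1.
Transitive: yes — every two-step S-path is closed by a direct edge.
Only symmetric fails.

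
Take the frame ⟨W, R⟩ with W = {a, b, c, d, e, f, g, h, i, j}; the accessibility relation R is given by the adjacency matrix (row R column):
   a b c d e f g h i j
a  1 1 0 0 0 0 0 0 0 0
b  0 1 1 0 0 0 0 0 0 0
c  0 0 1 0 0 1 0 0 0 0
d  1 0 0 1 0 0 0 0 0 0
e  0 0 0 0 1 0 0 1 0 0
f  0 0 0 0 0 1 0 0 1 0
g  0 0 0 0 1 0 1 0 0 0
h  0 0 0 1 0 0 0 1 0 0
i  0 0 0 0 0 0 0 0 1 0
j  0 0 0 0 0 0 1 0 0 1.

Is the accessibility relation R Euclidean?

No

Euclidean: no — a R b and a R a, but not b R a.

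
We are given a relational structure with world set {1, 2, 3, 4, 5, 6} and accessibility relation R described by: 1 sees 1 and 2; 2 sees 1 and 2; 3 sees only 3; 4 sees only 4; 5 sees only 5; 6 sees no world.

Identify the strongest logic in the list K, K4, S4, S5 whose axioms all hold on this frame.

K4

Transitive (axiom 4): yes — every two-step R-path is closed by a direct edge.
Reflexive (axiom T): no — 6 is not related to itself.
Euclidean (axiom 5): yes — any two successors of a common world are R-related.
So F validates K, K4; S4 would additionally require R to be reflexive. The strongest is K4.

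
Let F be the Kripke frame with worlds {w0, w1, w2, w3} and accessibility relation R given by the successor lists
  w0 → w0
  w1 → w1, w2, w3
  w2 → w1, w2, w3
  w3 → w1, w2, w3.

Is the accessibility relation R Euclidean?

Euclidean: yes — any two successors of a common world are R-related.

Yes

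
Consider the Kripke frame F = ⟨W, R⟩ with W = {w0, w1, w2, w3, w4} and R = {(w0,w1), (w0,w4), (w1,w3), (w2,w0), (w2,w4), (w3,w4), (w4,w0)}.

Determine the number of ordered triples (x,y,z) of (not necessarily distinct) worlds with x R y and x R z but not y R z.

Enumerating: (w0,w1,w1), (w0,w1,w4), (w0,w4,w1), (w0,w4,w4), (w1,w3,w3), (w2,w0,w0), (w2,w4,w4), (w3,w4,w4), (w4,w0,w0).

9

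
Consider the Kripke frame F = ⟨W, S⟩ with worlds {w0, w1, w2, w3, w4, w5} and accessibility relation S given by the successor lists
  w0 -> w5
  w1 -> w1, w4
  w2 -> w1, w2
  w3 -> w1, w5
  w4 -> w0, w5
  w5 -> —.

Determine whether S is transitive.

No

Transitive: no — w1 S w4 and w4 S w0, but not w1 S w0.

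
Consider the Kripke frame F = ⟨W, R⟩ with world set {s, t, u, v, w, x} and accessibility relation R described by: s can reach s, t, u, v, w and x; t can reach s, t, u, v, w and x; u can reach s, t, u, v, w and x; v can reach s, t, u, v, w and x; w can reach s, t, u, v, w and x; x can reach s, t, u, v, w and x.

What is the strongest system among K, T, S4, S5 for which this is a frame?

S5

Reflexive (axiom T): yes — every world is R-related to itself.
Transitive (axiom 4): yes — every two-step R-path is closed by a direct edge.
Euclidean (axiom 5): yes — any two successors of a common world are R-related.
So F validates K, T, S4, S5. The strongest is S5.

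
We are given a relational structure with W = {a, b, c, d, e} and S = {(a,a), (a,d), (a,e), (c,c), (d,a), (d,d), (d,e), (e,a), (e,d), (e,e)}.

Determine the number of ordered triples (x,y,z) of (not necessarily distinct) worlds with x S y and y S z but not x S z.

0

S is transitive; there are no such tuples.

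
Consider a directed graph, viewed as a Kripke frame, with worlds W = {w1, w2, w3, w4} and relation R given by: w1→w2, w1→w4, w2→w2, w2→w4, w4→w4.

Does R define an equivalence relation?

Reflexive: no — w1 is not related to itself.
Symmetric: no — w1 R w2 but not w2 R w1.
Transitive: yes — every two-step R-path is closed by a direct edge.
So R is not an equivalence relation.

No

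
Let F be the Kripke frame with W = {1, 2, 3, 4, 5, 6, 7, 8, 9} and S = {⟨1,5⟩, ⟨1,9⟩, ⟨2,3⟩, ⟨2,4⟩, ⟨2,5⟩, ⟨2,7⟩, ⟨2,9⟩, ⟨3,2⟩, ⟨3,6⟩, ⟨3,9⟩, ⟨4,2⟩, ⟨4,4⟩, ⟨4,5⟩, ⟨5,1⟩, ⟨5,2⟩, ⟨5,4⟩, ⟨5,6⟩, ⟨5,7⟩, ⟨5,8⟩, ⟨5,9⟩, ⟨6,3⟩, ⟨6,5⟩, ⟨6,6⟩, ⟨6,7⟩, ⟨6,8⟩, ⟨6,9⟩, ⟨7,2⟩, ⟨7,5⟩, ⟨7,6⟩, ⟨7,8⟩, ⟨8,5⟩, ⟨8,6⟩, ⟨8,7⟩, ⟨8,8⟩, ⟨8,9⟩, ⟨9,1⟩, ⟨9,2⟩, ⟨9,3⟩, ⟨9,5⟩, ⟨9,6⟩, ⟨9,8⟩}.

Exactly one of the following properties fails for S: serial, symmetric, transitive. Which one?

transitive

Serial: yes — every world has a successor (e.g. 1 S 5).
Symmetric: yes — every pair in S has its reverse in S.
Transitive: no — 1 S 5 and 5 S 2, but not 1 S 2.
Only transitive fails.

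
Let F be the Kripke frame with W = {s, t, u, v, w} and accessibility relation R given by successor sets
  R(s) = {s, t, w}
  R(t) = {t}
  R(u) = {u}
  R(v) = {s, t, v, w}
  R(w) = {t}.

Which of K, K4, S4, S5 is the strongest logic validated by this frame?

K4

Transitive (axiom 4): yes — every two-step R-path is closed by a direct edge.
Reflexive (axiom T): no — w is not related to itself.
Euclidean (axiom 5): no — s R t and s R w, but not t R w.
So F validates K, K4; S4 would additionally require R to be reflexive. The strongest is K4.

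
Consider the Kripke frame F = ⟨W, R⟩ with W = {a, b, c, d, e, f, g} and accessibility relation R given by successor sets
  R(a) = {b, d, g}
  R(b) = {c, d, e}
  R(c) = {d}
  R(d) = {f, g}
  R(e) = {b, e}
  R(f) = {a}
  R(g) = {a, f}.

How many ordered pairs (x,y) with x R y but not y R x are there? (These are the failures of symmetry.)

9

Enumerating: (a,b), (a,d), (b,c), (b,d), (c,d), (d,f), (d,g), (f,a), (g,f).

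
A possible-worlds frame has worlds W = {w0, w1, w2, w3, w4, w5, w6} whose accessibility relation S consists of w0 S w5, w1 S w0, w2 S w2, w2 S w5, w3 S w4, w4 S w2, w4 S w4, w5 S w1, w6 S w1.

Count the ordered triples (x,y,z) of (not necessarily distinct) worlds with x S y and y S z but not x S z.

Enumerating: (w0,w5,w1), (w1,w0,w5), (w2,w5,w1), (w3,w4,w2), (w4,w2,w5), (w5,w1,w0), (w6,w1,w0).

7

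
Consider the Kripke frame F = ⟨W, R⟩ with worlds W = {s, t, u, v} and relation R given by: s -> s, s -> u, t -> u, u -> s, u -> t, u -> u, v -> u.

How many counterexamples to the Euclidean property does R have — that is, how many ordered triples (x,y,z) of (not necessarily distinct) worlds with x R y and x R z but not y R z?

3

Enumerating: (u,s,t), (u,t,s), (u,t,t).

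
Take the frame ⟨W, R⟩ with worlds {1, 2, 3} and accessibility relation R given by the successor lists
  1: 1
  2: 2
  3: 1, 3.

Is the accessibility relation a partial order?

Yes

Reflexive: yes — every world is R-related to itself.
Transitive: yes — every two-step R-path is closed by a direct edge.
Antisymmetric: yes — no distinct pair is related both ways.
So R is a partial order.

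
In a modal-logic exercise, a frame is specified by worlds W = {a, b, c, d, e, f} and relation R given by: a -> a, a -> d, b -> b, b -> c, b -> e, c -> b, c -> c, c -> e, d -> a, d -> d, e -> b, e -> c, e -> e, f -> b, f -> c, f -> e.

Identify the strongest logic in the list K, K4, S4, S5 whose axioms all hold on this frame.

Transitive (axiom 4): yes — every two-step R-path is closed by a direct edge.
Reflexive (axiom T): no — f is not related to itself.
Euclidean (axiom 5): yes — any two successors of a common world are R-related.
So F validates K, K4; S4 would additionally require R to be reflexive. The strongest is K4.

K4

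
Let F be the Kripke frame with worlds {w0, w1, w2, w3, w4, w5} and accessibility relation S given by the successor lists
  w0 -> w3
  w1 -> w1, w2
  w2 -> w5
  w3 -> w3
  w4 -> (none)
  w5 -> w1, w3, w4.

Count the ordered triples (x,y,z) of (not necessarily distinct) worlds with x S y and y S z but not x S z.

5

Enumerating: (w1,w2,w5), (w2,w5,w1), (w2,w5,w3), (w2,w5,w4), (w5,w1,w2).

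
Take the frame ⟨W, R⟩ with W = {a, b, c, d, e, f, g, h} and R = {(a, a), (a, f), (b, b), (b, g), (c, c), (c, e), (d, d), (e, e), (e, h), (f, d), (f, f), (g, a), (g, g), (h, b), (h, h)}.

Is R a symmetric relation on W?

Symmetric: no — a R f but not f R a.

No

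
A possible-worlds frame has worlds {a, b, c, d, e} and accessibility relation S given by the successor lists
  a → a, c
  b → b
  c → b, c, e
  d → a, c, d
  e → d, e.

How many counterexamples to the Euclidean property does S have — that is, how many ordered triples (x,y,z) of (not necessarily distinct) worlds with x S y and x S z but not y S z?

Enumerating: (a,c,a), (c,b,c), (c,b,e), (c,e,b), (c,e,c), (d,a,d), (d,c,a), (d,c,d), (e,d,e).

9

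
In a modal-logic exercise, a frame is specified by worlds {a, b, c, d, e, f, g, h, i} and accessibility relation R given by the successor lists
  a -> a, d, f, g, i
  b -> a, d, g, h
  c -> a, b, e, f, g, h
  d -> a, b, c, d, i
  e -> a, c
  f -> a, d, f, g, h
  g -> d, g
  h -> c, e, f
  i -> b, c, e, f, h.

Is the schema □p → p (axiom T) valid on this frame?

The schema T characterises exactly the reflexive frames.
Reflexive: no — b is not related to itself.

No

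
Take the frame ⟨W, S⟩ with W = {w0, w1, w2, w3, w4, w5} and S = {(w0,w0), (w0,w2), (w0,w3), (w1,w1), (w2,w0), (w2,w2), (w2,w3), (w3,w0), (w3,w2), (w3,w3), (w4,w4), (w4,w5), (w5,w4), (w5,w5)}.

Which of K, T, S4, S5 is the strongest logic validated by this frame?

Reflexive (axiom T): yes — every world is S-related to itself.
Transitive (axiom 4): yes — every two-step S-path is closed by a direct edge.
Euclidean (axiom 5): yes — any two successors of a common world are S-related.
So F validates K, T, S4, S5. The strongest is S5.

S5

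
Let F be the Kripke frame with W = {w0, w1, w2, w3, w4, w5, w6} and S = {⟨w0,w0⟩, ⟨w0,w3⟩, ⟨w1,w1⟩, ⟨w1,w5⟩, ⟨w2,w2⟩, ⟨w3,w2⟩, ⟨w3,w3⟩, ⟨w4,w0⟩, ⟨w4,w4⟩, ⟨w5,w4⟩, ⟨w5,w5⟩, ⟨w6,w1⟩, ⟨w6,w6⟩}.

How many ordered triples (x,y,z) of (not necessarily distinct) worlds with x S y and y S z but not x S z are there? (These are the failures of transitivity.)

5

Enumerating: (w0,w3,w2), (w1,w5,w4), (w4,w0,w3), (w5,w4,w0), (w6,w1,w5).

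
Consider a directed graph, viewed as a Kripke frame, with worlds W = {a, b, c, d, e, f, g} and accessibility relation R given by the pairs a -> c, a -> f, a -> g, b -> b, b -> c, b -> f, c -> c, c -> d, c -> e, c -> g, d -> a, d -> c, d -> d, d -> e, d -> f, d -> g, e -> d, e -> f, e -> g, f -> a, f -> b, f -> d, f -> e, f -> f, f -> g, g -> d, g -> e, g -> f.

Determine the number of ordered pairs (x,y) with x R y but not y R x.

6

Enumerating: (a,c), (a,g), (b,c), (c,e), (c,g), (d,a).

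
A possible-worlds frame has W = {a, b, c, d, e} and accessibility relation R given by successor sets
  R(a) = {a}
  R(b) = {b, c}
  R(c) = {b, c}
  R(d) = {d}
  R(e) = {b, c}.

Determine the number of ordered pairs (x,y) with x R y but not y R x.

Enumerating: (e,b), (e,c).

2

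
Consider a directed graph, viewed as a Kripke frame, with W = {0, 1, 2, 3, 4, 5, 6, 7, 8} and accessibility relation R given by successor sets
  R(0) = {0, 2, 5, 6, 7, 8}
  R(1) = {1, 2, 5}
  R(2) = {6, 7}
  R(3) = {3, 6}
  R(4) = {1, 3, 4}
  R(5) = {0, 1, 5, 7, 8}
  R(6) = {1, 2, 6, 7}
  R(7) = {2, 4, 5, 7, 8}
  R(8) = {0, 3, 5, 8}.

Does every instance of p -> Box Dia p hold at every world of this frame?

The schema B characterises exactly the symmetric frames.
Symmetric: no — 0 R 2 but not 2 R 0.

No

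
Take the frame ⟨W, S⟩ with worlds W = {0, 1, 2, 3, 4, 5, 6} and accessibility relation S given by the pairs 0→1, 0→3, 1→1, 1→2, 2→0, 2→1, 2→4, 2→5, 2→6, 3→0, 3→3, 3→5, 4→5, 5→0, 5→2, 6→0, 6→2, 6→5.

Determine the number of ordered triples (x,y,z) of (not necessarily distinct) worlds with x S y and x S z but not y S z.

35

Enumerating: (0,1,3), (0,3,1), (1,2,2), (2,0,0), (2,0,4), (2,0,5), (2,0,6), (2,1,0), (2,1,4), (2,1,5), (2,1,6), (2,4,0), … and 23 more.
Total: 35.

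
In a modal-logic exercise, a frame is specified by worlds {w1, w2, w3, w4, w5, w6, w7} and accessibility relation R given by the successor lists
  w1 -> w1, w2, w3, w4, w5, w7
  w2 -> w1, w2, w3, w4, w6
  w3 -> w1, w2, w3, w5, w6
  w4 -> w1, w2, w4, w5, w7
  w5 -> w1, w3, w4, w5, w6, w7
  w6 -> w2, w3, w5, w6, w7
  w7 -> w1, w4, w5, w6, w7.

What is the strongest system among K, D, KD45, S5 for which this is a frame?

D

Serial (axiom D): yes — every world has a successor (e.g. w1 R w1).
Euclidean (axiom 5): no — w1 R w2 and w1 R w5, but not w2 R w5.
Transitive (axiom 4): no — w1 R w2 and w2 R w6, but not w1 R w6.
Reflexive (axiom T): yes — every world is R-related to itself.
So F validates K, D; KD45 would additionally require R to be Euclidean and transitive. The strongest is D.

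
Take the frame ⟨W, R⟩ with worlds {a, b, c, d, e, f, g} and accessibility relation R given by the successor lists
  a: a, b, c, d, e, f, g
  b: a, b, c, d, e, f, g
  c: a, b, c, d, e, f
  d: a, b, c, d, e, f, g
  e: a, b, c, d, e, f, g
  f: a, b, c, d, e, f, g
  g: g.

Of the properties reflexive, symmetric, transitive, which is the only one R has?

Reflexive: yes — every world is R-related to itself.
Symmetric: no — a R g but not g R a.
Transitive: no — c R a and a R g, but not c R g.
Only reflexive holds.

reflexive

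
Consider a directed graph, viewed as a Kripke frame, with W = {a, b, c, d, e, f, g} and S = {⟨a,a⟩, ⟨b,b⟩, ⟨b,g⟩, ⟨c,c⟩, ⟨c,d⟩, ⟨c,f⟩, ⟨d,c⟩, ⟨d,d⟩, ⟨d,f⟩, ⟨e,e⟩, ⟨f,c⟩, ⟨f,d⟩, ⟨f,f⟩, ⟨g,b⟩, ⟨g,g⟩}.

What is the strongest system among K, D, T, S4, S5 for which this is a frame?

Serial (axiom D): yes — every world has a successor (e.g. a S a).
Reflexive (axiom T): yes — every world is S-related to itself.
Transitive (axiom 4): yes — every two-step S-path is closed by a direct edge.
Euclidean (axiom 5): yes — any two successors of a common world are S-related.
So F validates K, D, T, S4, S5. The strongest is S5.

S5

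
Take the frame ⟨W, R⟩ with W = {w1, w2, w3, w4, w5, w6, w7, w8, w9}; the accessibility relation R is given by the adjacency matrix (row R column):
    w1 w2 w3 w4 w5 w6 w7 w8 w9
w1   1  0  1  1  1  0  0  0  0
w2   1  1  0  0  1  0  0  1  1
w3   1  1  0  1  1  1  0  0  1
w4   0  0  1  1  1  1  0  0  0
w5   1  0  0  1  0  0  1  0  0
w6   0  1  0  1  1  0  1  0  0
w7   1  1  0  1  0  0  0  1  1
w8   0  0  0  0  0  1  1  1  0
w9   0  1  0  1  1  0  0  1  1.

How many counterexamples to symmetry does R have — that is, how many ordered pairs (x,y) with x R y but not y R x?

20

Enumerating: (w1,w4), (w2,w1), (w2,w5), (w2,w8), (w3,w2), (w3,w5), (w3,w6), (w3,w9), (w5,w7), (w6,w2), (w6,w5), (w6,w7), … and 8 more.
Total: 20.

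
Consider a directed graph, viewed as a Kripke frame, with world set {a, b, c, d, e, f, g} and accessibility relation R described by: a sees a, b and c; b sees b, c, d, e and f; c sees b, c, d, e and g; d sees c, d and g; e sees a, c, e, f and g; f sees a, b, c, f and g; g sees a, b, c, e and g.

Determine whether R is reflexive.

Reflexive: yes — every world is R-related to itself.

Yes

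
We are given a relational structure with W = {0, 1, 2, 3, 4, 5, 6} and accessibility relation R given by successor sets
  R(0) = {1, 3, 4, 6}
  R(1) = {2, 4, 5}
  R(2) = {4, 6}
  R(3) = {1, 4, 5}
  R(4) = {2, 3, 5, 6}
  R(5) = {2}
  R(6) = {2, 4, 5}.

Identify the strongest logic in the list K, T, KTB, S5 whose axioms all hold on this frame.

Reflexive (axiom T): no — 0 is not related to itself.
Symmetric (axiom B): no — 0 R 1 but not 1 R 0.
Euclidean (axiom 5): no — 0 R 1 and 0 R 3, but not 1 R 3.
So F validates K; T would additionally require R to be reflexive. The strongest is K.

K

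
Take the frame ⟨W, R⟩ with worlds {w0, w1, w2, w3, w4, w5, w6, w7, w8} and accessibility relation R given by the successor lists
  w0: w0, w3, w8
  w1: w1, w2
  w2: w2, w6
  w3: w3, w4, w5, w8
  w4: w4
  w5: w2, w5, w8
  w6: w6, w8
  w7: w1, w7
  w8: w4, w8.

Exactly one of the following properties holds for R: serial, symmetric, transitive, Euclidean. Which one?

serial

Serial: yes — every world has a successor (e.g. w0 R w0).
Symmetric: no — w0 R w3 but not w3 R w0.
Transitive: no — w0 R w3 and w3 R w4, but not w0 R w4.
Euclidean: no — w0 R w8 and w0 R w3, but not w8 R w3.
Only serial holds.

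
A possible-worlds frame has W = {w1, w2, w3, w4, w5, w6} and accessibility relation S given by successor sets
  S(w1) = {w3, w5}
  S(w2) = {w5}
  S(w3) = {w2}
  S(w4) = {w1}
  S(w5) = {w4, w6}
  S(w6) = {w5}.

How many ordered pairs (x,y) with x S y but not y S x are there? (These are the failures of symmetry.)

6

Enumerating: (w1,w3), (w1,w5), (w2,w5), (w3,w2), (w4,w1), (w5,w4).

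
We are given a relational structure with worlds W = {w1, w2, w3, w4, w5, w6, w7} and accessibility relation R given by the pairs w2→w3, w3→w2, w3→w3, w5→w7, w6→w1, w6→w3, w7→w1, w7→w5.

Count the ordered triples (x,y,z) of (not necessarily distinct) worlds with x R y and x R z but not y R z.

9

Enumerating: (w3,w2,w2), (w5,w7,w7), (w6,w1,w1), (w6,w1,w3), (w6,w3,w1), (w7,w1,w1), (w7,w1,w5), (w7,w5,w1), (w7,w5,w5).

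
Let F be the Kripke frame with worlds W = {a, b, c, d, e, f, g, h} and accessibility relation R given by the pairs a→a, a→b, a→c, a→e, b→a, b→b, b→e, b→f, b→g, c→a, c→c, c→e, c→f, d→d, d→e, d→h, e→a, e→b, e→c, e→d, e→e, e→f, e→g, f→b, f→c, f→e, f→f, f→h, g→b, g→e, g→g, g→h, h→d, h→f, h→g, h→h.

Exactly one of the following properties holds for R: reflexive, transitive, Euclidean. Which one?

Reflexive: yes — every world is R-related to itself.
Transitive: no — a R b and b R f, but not a R f.
Euclidean: no — a R b and a R c, but not b R c.
Only reflexive holds.

reflexive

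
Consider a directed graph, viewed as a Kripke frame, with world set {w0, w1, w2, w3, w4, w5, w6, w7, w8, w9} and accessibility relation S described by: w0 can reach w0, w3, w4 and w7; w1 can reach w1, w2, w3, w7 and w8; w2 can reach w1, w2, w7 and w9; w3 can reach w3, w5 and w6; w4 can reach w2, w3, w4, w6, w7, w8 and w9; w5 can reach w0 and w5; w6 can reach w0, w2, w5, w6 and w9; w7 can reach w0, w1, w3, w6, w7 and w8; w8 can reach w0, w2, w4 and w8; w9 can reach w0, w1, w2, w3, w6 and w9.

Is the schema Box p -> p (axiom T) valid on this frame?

By correspondence theory, T is valid on a frame iff S is reflexive.
Reflexive: yes — every world is S-related to itself.

Yes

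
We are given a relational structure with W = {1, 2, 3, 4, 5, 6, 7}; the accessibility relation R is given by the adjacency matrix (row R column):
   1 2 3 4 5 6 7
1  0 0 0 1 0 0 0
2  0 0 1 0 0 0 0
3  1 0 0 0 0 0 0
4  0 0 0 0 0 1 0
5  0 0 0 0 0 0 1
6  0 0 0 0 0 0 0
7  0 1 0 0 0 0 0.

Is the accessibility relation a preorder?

Reflexive: no — 1 is not related to itself.
Transitive: no — 1 R 4 and 4 R 6, but not 1 R 6.
So R is not a preorder.

No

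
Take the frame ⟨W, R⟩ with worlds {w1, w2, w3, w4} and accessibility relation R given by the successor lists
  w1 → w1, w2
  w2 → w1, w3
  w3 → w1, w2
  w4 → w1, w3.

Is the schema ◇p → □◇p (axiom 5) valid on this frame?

No

The schema 5 characterises exactly the Euclidean frames.
Euclidean: no — w2 R w1 and w2 R w3, but not w1 R w3.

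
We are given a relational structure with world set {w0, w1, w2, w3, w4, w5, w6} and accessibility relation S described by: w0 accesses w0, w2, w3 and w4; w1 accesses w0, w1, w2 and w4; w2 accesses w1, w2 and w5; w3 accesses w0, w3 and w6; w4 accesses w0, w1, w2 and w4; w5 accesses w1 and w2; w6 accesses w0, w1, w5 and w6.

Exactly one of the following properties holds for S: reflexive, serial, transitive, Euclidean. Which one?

serial

Reflexive: no — w5 is not related to itself.
Serial: yes — every world has a successor (e.g. w0 S w0).
Transitive: no — w0 S w2 and w2 S w1, but not w0 S w1.
Euclidean: no — w0 S w2 and w0 S w3, but not w2 S w3.
Only serial holds.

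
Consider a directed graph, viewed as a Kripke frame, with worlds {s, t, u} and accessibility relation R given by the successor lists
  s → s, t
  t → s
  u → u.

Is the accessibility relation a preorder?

Reflexive: no — t is not related to itself.
Transitive: no — t R s and s R t, but not t R t.
So R is not a preorder.

No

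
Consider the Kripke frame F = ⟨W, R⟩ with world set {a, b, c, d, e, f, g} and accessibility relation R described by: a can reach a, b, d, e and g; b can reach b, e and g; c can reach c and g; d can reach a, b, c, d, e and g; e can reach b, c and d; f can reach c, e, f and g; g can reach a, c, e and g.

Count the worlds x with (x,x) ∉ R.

Enumerating: e.

1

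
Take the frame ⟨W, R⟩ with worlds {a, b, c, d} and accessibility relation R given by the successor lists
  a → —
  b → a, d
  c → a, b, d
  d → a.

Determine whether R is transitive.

Yes

Transitive: yes — every two-step R-path is closed by a direct edge.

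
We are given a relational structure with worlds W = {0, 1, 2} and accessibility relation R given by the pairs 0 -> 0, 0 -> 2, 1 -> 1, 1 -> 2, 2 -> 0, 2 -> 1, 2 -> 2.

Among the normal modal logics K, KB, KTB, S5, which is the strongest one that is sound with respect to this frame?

Symmetric (axiom B): yes — every pair in R has its reverse in R.
Reflexive (axiom T): yes — every world is R-related to itself.
Euclidean (axiom 5): no — 2 R 0 and 2 R 1, but not 0 R 1.
So F validates K, KB, KTB; S5 would additionally require R to be Euclidean. The strongest is KTB.

KTB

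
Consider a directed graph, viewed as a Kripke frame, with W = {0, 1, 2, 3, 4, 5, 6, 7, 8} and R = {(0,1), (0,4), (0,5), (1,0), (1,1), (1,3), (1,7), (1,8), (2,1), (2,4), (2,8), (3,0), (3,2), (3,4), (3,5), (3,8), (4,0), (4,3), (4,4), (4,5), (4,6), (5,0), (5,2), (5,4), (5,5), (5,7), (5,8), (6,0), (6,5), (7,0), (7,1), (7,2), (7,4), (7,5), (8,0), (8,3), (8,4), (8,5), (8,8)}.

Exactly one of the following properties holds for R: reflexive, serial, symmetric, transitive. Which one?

Reflexive: no — 0 is not related to itself.
Serial: yes — every world has a successor (e.g. 0 R 1).
Symmetric: no — 1 R 3 but not 3 R 1.
Transitive: no — 0 R 1 and 1 R 3, but not 0 R 3.
Only serial holds.

serial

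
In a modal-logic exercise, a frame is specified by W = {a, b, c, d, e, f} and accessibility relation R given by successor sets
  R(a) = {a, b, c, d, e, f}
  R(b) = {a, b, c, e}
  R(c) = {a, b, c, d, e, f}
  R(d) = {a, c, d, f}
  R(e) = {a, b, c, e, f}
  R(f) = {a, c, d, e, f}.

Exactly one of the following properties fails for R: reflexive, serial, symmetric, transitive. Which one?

Reflexive: yes — every world is R-related to itself.
Serial: yes — every world has a successor (e.g. a R a).
Symmetric: yes — every pair in R has its reverse in R.
Transitive: no — b R a and a R d, but not b R d.
Only transitive fails.

transitive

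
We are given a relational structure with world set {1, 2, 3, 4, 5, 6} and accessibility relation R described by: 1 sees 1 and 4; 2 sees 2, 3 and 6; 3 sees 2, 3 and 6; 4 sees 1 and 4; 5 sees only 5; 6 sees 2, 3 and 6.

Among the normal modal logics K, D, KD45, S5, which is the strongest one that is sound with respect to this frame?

Serial (axiom D): yes — every world has a successor (e.g. 1 R 1).
Euclidean (axiom 5): yes — any two successors of a common world are R-related.
Transitive (axiom 4): yes — every two-step R-path is closed by a direct edge.
Reflexive (axiom T): yes — every world is R-related to itself.
So F validates K, D, KD45, S5. The strongest is S5.

S5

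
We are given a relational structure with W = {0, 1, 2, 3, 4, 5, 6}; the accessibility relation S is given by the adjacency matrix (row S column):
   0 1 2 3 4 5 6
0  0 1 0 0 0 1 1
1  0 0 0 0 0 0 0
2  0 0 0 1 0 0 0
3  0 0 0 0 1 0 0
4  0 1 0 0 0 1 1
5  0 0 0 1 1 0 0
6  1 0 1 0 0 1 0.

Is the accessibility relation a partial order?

No

Reflexive: no — 0 is not related to itself.
Transitive: no — 0 S 5 and 5 S 3, but not 0 S 3.
Antisymmetric: no — 0 S 6 and 6 S 0 with 0 ≠ 6.
So S is not a partial order.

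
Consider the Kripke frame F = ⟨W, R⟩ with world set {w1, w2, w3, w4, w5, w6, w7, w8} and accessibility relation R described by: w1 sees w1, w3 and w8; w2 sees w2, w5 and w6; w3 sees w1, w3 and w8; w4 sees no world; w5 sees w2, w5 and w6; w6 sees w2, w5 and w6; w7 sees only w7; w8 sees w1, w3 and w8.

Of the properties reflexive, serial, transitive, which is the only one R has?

transitive

Reflexive: no — w4 is not related to itself.
Serial: no — w4 has no R-successor.
Transitive: yes — every two-step R-path is closed by a direct edge.
Only transitive holds.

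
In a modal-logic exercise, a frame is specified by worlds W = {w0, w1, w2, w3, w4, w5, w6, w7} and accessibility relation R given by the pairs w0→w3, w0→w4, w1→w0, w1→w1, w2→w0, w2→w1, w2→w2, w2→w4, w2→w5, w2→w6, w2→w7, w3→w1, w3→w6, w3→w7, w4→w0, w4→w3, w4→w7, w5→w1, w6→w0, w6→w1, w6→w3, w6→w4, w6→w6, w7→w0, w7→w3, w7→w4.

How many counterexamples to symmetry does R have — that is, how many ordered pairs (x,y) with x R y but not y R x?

15

Enumerating: (w0,w3), (w1,w0), (w2,w0), (w2,w1), (w2,w4), (w2,w5), (w2,w6), (w2,w7), (w3,w1), (w4,w3), (w5,w1), (w6,w0), (w6,w1), (w6,w4), (w7,w0).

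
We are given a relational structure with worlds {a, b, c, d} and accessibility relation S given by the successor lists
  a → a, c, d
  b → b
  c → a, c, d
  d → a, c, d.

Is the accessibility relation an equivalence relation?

Reflexive: yes — every world is S-related to itself.
Symmetric: yes — every pair in S has its reverse in S.
Transitive: yes — every two-step S-path is closed by a direct edge.
So S is an equivalence relation.

Yes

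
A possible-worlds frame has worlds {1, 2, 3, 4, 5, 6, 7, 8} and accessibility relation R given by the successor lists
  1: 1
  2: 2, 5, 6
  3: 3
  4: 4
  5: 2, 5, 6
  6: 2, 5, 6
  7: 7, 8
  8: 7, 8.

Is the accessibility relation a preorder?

Reflexive: yes — every world is R-related to itself.
Transitive: yes — every two-step R-path is closed by a direct edge.
So R is a preorder.

Yes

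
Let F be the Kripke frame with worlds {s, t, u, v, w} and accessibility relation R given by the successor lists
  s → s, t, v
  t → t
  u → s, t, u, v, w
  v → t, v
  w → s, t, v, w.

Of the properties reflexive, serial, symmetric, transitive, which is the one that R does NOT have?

Reflexive: yes — every world is R-related to itself.
Serial: yes — every world has a successor (e.g. s R s).
Symmetric: no — s R t but not t R s.
Transitive: yes — every two-step R-path is closed by a direct edge.
Only symmetric fails.

symmetric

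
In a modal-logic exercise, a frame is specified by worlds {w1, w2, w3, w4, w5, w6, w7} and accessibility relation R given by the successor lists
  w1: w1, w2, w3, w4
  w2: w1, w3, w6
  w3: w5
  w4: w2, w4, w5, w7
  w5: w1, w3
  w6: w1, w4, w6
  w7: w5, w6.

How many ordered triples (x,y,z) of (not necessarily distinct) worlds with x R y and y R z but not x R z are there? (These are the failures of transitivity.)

Enumerating: (w1,w2,w6), (w1,w3,w5), (w1,w4,w5), (w1,w4,w7), (w2,w1,w2), (w2,w1,w4), (w2,w3,w5), (w2,w6,w4), (w3,w5,w1), (w3,w5,w3), (w4,w2,w1), (w4,w2,w3), … and 16 more.
Total: 28.

28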